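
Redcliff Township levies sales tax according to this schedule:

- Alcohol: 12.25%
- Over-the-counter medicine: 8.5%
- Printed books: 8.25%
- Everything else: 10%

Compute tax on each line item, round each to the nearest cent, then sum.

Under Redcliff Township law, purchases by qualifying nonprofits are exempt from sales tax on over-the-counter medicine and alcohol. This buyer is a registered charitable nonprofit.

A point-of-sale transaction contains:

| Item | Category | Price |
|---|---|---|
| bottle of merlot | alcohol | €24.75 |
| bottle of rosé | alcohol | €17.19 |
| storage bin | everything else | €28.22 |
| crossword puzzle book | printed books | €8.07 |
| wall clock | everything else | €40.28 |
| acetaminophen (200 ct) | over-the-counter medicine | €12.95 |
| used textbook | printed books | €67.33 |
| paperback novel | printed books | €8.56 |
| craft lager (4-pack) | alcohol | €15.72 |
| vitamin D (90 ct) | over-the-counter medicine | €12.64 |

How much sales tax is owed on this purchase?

€13.78

Bottle of merlot €24.75: alcohol, buyer-exempt → 0% → €0.00
Bottle of rosé €17.19: alcohol, buyer-exempt → 0% → €0.00
Storage bin €28.22: everything else → 10% → €2.82
Crossword puzzle book €8.07: printed books → 8.25% → €0.67
Wall clock €40.28: everything else → 10% → €4.03
Acetaminophen (200 ct) €12.95: over-the-counter medicine, buyer-exempt → 0% → €0.00
Used textbook €67.33: printed books → 8.25% → €5.55
Paperback novel €8.56: printed books → 8.25% → €0.71
Craft lager (4-pack) €15.72: alcohol, buyer-exempt → 0% → €0.00
Vitamin D (90 ct) €12.64: over-the-counter medicine, buyer-exempt → 0% → €0.00
Total tax = €2.82 + €0.67 + €4.03 + €5.55 + €0.71 = €13.78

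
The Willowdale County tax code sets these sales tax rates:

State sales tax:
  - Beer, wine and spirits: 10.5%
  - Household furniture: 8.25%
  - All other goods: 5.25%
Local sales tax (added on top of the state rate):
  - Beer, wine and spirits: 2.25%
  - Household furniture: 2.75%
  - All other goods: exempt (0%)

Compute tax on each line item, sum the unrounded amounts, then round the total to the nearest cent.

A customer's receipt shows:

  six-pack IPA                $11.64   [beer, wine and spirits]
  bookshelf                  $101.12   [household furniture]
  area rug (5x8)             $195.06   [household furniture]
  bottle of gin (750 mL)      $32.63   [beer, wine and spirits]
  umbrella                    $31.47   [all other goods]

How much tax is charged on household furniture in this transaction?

Bookshelf $101.12: household furniture → 8.25% + 2.75% local = 11% → $11.1232
Area rug (5x8) $195.06: household furniture → 8.25% + 2.75% local = 11% → $21.4566
Tax on household furniture: unrounded sum = $32.5798 → $32.58

$32.58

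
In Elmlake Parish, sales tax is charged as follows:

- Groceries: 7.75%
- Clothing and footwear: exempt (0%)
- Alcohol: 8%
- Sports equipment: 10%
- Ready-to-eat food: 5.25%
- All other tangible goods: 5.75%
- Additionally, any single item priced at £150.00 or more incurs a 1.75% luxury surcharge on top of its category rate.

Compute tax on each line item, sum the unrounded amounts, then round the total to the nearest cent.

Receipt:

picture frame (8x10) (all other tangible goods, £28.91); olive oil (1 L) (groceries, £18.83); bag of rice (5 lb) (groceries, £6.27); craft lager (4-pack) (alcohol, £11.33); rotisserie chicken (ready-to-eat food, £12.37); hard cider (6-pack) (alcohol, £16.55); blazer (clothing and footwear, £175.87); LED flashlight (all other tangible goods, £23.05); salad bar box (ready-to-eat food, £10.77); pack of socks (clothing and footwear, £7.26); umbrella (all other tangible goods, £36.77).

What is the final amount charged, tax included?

Picture frame (8x10) £28.91: all other tangible goods → 5.75% → £1.662325
Olive oil (1 L) £18.83: groceries → 7.75% → £1.459325
Bag of rice (5 lb) £6.27: groceries → 7.75% → £0.485925
Craft lager (4-pack) £11.33: alcohol → 8% → £0.9064
Rotisserie chicken £12.37: ready-to-eat food → 5.25% → £0.649425
Hard cider (6-pack) £16.55: alcohol → 8% → £1.324
Blazer £175.87: clothing and footwear → 0% + 1.75% surcharge = 1.75% → £3.077725
LED flashlight £23.05: all other tangible goods → 5.75% → £1.325375
Salad bar box £10.77: ready-to-eat food → 5.25% → £0.565425
Pack of socks £7.26: clothing and footwear → 0% → £0.00
Umbrella £36.77: all other tangible goods → 5.75% → £2.114275
Subtotal = £347.98; unrounded tax = £13.5702 → £13.57; total due = £361.55

£361.55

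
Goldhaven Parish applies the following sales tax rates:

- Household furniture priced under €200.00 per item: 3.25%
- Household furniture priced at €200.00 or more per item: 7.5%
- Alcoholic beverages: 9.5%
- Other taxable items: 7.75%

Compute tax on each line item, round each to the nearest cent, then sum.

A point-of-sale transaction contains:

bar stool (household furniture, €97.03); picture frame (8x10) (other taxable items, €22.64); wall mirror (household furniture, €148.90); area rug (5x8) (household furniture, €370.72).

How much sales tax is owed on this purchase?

€37.54

Bar stool €97.03: household furniture, under €200.00 → 3.25% → €3.15
Picture frame (8x10) €22.64: other taxable items → 7.75% → €1.75
Wall mirror €148.90: household furniture, under €200.00 → 3.25% → €4.84
Area rug (5x8) €370.72: household furniture, €200.00 or more → 7.5% → €27.80
Total tax = €3.15 + €1.75 + €4.84 + €27.80 = €37.54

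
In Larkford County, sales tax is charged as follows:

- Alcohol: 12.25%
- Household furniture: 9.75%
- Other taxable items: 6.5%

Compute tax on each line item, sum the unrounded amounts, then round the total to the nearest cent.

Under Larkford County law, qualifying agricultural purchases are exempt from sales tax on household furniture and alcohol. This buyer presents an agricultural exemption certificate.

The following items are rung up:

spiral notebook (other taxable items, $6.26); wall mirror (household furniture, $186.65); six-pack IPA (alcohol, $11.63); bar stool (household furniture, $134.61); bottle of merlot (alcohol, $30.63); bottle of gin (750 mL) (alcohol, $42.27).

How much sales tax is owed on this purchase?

$0.41

Spiral notebook $6.26: other taxable items → 6.5% → $0.4069
Wall mirror $186.65: household furniture, buyer-exempt → 0% → $0.00
Six-pack IPA $11.63: alcohol, buyer-exempt → 0% → $0.00
Bar stool $134.61: household furniture, buyer-exempt → 0% → $0.00
Bottle of merlot $30.63: alcohol, buyer-exempt → 0% → $0.00
Bottle of gin (750 mL) $42.27: alcohol, buyer-exempt → 0% → $0.00
Unrounded tax sum = $0.4069 → $0.41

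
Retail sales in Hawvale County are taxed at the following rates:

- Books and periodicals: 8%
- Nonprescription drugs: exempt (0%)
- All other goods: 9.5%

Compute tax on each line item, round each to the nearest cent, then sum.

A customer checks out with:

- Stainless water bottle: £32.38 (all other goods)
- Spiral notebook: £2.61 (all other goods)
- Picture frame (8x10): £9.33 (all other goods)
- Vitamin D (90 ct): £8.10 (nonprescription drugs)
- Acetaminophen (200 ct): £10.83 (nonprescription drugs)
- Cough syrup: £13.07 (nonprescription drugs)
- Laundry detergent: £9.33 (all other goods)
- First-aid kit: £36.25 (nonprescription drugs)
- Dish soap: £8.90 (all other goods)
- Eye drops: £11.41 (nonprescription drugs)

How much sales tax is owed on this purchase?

£5.96

Stainless water bottle £32.38: all other goods → 9.5% → £3.08
Spiral notebook £2.61: all other goods → 9.5% → £0.25
Picture frame (8x10) £9.33: all other goods → 9.5% → £0.89
Vitamin D (90 ct) £8.10: nonprescription drugs → 0% → £0.00
Acetaminophen (200 ct) £10.83: nonprescription drugs → 0% → £0.00
Cough syrup £13.07: nonprescription drugs → 0% → £0.00
Laundry detergent £9.33: all other goods → 9.5% → £0.89
First-aid kit £36.25: nonprescription drugs → 0% → £0.00
Dish soap £8.90: all other goods → 9.5% → £0.85
Eye drops £11.41: nonprescription drugs → 0% → £0.00
Total tax = £3.08 + £0.25 + £0.89 + £0.89 + £0.85 = £5.96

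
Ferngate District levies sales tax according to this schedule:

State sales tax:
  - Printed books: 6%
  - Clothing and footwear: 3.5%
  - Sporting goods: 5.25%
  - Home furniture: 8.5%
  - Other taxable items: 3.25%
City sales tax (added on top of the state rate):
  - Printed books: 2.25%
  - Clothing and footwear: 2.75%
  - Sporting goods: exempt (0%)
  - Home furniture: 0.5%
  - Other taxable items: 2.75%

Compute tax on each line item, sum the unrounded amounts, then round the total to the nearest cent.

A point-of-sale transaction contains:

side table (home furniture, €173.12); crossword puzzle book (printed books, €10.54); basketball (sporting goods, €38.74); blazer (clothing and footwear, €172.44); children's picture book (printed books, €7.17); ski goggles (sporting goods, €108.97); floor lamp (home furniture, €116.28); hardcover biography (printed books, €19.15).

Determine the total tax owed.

Side table €173.12: home furniture → 8.5% + 0.5% city = 9% → €15.5808
Crossword puzzle book €10.54: printed books → 6% + 2.25% city = 8.25% → €0.86955
Basketball €38.74: sporting goods → 5.25% + 0% city = 5.25% → €2.03385
Blazer €172.44: clothing and footwear → 3.5% + 2.75% city = 6.25% → €10.7775
Children's picture book €7.17: printed books → 6% + 2.25% city = 8.25% → €0.591525
Ski goggles €108.97: sporting goods → 5.25% + 0% city = 5.25% → €5.720925
Floor lamp €116.28: home furniture → 8.5% + 0.5% city = 9% → €10.4652
Hardcover biography €19.15: printed books → 6% + 2.25% city = 8.25% → €1.579875
Unrounded tax sum = €47.619225 → €47.62

€47.62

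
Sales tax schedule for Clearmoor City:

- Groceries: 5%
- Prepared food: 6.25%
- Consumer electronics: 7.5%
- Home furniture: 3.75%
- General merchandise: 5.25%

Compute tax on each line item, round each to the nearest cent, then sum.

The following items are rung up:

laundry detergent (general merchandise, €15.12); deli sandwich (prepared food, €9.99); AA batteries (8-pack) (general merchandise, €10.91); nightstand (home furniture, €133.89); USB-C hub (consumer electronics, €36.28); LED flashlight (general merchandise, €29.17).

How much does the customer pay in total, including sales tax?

Laundry detergent €15.12: general merchandise → 5.25% → €0.79
Deli sandwich €9.99: prepared food → 6.25% → €0.62
AA batteries (8-pack) €10.91: general merchandise → 5.25% → €0.57
Nightstand €133.89: home furniture → 3.75% → €5.02
USB-C hub €36.28: consumer electronics → 7.5% → €2.72
LED flashlight €29.17: general merchandise → 5.25% → €1.53
Subtotal = €235.36; tax = €11.25; total due = €246.61

€246.61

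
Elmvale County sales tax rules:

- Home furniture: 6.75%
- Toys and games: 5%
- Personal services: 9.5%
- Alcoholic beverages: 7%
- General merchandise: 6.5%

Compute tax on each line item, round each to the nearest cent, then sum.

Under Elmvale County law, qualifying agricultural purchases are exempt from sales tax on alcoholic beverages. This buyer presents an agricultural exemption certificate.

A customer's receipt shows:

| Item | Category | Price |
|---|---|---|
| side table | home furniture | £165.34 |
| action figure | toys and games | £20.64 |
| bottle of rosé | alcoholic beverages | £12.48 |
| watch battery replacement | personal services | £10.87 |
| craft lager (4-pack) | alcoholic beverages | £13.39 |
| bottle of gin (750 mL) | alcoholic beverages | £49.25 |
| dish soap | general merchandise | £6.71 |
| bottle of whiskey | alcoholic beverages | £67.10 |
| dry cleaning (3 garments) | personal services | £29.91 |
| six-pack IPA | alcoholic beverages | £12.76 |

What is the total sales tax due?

£16.50

Side table £165.34: home furniture → 6.75% → £11.16
Action figure £20.64: toys and games → 5% → £1.03
Bottle of rosé £12.48: alcoholic beverages, buyer-exempt → 0% → £0.00
Watch battery replacement £10.87: personal services → 9.5% → £1.03
Craft lager (4-pack) £13.39: alcoholic beverages, buyer-exempt → 0% → £0.00
Bottle of gin (750 mL) £49.25: alcoholic beverages, buyer-exempt → 0% → £0.00
Dish soap £6.71: general merchandise → 6.5% → £0.44
Bottle of whiskey £67.10: alcoholic beverages, buyer-exempt → 0% → £0.00
Dry cleaning (3 garments) £29.91: personal services → 9.5% → £2.84
Six-pack IPA £12.76: alcoholic beverages, buyer-exempt → 0% → £0.00
Total tax = £11.16 + £1.03 + £1.03 + £0.44 + £2.84 = £16.50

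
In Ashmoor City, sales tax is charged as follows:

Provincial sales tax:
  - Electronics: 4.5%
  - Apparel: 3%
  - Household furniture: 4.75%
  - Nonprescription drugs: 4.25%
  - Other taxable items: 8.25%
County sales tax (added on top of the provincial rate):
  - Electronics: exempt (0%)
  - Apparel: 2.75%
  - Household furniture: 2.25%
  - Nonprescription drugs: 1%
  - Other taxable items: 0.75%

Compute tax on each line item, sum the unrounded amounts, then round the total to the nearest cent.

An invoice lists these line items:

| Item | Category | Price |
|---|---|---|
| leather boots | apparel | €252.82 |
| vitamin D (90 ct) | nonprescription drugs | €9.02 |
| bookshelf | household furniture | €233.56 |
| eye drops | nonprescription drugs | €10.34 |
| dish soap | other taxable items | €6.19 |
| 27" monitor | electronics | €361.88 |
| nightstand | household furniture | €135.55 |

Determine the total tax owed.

€58.23

Leather boots €252.82: apparel → 3% + 2.75% county = 5.75% → €14.53715
Vitamin D (90 ct) €9.02: nonprescription drugs → 4.25% + 1% county = 5.25% → €0.47355
Bookshelf €233.56: household furniture → 4.75% + 2.25% county = 7% → €16.3492
Eye drops €10.34: nonprescription drugs → 4.25% + 1% county = 5.25% → €0.54285
Dish soap €6.19: other taxable items → 8.25% + 0.75% county = 9% → €0.5571
27" monitor €361.88: electronics → 4.5% + 0% county = 4.5% → €16.2846
Nightstand €135.55: household furniture → 4.75% + 2.25% county = 7% → €9.4885
Unrounded tax sum = €58.23295 → €58.23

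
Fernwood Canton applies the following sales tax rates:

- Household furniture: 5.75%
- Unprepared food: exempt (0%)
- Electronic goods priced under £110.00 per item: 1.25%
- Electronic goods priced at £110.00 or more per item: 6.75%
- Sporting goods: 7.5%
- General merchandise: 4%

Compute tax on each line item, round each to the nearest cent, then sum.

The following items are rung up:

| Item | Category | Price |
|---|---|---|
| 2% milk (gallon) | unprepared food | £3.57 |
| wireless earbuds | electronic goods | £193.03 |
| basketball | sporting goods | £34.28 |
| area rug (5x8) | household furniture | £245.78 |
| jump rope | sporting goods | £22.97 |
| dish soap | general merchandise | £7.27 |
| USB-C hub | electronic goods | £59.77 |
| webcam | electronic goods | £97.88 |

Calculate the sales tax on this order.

£33.71

2% milk (gallon) £3.57: unprepared food → 0% → £0.00
Wireless earbuds £193.03: electronic goods, £110.00 or more → 6.75% → £13.03
Basketball £34.28: sporting goods → 7.5% → £2.57
Area rug (5x8) £245.78: household furniture → 5.75% → £14.13
Jump rope £22.97: sporting goods → 7.5% → £1.72
Dish soap £7.27: general merchandise → 4% → £0.29
USB-C hub £59.77: electronic goods, under £110.00 → 1.25% → £0.75
Webcam £97.88: electronic goods, under £110.00 → 1.25% → £1.22
Total tax = £13.03 + £2.57 + £14.13 + £1.72 + £0.29 + £0.75 + £1.22 = £33.71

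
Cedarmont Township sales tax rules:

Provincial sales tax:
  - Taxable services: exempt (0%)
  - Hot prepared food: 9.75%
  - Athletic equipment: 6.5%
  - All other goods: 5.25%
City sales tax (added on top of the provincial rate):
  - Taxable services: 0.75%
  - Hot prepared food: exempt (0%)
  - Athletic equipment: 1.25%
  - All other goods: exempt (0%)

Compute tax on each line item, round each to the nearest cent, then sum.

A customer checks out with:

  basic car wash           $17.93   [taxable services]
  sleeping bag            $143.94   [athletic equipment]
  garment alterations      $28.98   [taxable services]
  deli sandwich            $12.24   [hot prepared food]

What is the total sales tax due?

$12.70

Basic car wash $17.93: taxable services → 0% + 0.75% city = 0.75% → $0.13
Sleeping bag $143.94: athletic equipment → 6.5% + 1.25% city = 7.75% → $11.16
Garment alterations $28.98: taxable services → 0% + 0.75% city = 0.75% → $0.22
Deli sandwich $12.24: hot prepared food → 9.75% + 0% city = 9.75% → $1.19
Total tax = $0.13 + $11.16 + $0.22 + $1.19 = $12.70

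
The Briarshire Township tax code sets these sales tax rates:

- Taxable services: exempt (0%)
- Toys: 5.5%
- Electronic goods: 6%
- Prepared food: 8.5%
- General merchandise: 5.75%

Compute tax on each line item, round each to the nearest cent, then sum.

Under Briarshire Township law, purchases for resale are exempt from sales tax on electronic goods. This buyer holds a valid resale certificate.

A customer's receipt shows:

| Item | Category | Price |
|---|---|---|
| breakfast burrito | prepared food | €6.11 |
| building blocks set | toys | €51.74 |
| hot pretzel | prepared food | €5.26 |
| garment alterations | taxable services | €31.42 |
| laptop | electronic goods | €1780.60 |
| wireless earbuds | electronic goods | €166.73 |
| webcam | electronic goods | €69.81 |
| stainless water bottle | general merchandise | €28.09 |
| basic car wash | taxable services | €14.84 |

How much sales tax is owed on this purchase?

€5.44

Breakfast burrito €6.11: prepared food → 8.5% → €0.52
Building blocks set €51.74: toys → 5.5% → €2.85
Hot pretzel €5.26: prepared food → 8.5% → €0.45
Garment alterations €31.42: taxable services → 0% → €0.00
Laptop €1780.60: electronic goods, buyer-exempt → 0% → €0.00
Wireless earbuds €166.73: electronic goods, buyer-exempt → 0% → €0.00
Webcam €69.81: electronic goods, buyer-exempt → 0% → €0.00
Stainless water bottle €28.09: general merchandise → 5.75% → €1.62
Basic car wash €14.84: taxable services → 0% → €0.00
Total tax = €0.52 + €2.85 + €0.45 + €1.62 = €5.44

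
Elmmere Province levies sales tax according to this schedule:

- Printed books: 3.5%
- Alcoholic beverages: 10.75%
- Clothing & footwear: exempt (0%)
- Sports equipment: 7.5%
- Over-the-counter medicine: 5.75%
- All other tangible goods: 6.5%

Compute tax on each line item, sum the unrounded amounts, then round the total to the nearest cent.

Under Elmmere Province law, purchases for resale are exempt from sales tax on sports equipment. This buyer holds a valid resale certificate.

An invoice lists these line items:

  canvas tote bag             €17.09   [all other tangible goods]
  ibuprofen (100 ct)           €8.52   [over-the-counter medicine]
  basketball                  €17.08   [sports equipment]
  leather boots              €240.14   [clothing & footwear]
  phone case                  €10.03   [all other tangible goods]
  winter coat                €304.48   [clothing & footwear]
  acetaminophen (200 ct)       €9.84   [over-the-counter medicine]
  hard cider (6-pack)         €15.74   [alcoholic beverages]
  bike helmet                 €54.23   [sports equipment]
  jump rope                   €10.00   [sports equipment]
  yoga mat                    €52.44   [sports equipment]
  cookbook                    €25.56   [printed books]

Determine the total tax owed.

Canvas tote bag €17.09: all other tangible goods → 6.5% → €1.11085
Ibuprofen (100 ct) €8.52: over-the-counter medicine → 5.75% → €0.4899
Basketball €17.08: sports equipment, buyer-exempt → 0% → €0.00
Leather boots €240.14: clothing & footwear → 0% → €0.00
Phone case €10.03: all other tangible goods → 6.5% → €0.65195
Winter coat €304.48: clothing & footwear → 0% → €0.00
Acetaminophen (200 ct) €9.84: over-the-counter medicine → 5.75% → €0.5658
Hard cider (6-pack) €15.74: alcoholic beverages → 10.75% → €1.69205
Bike helmet €54.23: sports equipment, buyer-exempt → 0% → €0.00
Jump rope €10.00: sports equipment, buyer-exempt → 0% → €0.00
Yoga mat €52.44: sports equipment, buyer-exempt → 0% → €0.00
Cookbook €25.56: printed books → 3.5% → €0.8946
Unrounded tax sum = €5.40515 → €5.41

€5.41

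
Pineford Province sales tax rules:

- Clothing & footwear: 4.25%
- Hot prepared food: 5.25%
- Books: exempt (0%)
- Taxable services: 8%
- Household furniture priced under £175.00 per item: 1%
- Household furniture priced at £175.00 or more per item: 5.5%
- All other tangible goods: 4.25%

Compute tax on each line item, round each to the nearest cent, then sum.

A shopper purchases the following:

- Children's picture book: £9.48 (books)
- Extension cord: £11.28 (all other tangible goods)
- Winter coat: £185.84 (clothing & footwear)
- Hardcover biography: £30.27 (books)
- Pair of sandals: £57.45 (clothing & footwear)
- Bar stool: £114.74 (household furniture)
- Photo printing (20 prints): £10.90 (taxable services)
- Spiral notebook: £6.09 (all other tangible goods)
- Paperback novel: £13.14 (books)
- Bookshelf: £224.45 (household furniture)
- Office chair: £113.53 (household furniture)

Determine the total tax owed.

Children's picture book £9.48: books → 0% → £0.00
Extension cord £11.28: all other tangible goods → 4.25% → £0.48
Winter coat £185.84: clothing & footwear → 4.25% → £7.90
Hardcover biography £30.27: books → 0% → £0.00
Pair of sandals £57.45: clothing & footwear → 4.25% → £2.44
Bar stool £114.74: household furniture, under £175.00 → 1% → £1.15
Photo printing (20 prints) £10.90: taxable services → 8% → £0.87
Spiral notebook £6.09: all other tangible goods → 4.25% → £0.26
Paperback novel £13.14: books → 0% → £0.00
Bookshelf £224.45: household furniture, £175.00 or more → 5.5% → £12.34
Office chair £113.53: household furniture, under £175.00 → 1% → £1.14
Total tax = £0.48 + £7.90 + £2.44 + £1.15 + £0.87 + £0.26 + £12.34 + £1.14 = £26.58

£26.58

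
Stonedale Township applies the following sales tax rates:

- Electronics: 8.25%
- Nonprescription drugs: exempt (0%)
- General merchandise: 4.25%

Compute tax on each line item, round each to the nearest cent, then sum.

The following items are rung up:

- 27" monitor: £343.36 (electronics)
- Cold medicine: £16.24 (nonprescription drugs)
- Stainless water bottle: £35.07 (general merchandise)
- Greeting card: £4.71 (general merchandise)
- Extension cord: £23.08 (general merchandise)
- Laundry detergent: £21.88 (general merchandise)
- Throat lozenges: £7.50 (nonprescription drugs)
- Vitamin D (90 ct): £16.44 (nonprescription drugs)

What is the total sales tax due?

27" monitor £343.36: electronics → 8.25% → £28.33
Cold medicine £16.24: nonprescription drugs → 0% → £0.00
Stainless water bottle £35.07: general merchandise → 4.25% → £1.49
Greeting card £4.71: general merchandise → 4.25% → £0.20
Extension cord £23.08: general merchandise → 4.25% → £0.98
Laundry detergent £21.88: general merchandise → 4.25% → £0.93
Throat lozenges £7.50: nonprescription drugs → 0% → £0.00
Vitamin D (90 ct) £16.44: nonprescription drugs → 0% → £0.00
Total tax = £28.33 + £1.49 + £0.20 + £0.98 + £0.93 = £31.93

£31.93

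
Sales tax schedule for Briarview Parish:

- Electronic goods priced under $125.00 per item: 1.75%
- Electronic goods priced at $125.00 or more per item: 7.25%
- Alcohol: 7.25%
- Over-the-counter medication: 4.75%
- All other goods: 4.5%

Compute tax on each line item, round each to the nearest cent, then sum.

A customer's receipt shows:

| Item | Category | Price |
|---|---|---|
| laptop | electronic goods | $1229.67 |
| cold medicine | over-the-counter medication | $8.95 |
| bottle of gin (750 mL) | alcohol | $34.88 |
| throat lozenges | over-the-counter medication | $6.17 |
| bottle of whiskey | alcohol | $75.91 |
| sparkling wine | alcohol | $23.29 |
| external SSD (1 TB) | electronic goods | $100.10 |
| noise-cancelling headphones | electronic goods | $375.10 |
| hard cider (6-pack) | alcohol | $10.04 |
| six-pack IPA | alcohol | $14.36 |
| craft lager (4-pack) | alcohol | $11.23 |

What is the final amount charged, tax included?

Laptop $1229.67: electronic goods, $125.00 or more → 7.25% → $89.15
Cold medicine $8.95: over-the-counter medication → 4.75% → $0.43
Bottle of gin (750 mL) $34.88: alcohol → 7.25% → $2.53
Throat lozenges $6.17: over-the-counter medication → 4.75% → $0.29
Bottle of whiskey $75.91: alcohol → 7.25% → $5.50
Sparkling wine $23.29: alcohol → 7.25% → $1.69
External SSD (1 TB) $100.10: electronic goods, under $125.00 → 1.75% → $1.75
Noise-cancelling headphones $375.10: electronic goods, $125.00 or more → 7.25% → $27.19
Hard cider (6-pack) $10.04: alcohol → 7.25% → $0.73
Six-pack IPA $14.36: alcohol → 7.25% → $1.04
Craft lager (4-pack) $11.23: alcohol → 7.25% → $0.81
Subtotal = $1889.70; tax = $131.11; total due = $2020.81

$2020.81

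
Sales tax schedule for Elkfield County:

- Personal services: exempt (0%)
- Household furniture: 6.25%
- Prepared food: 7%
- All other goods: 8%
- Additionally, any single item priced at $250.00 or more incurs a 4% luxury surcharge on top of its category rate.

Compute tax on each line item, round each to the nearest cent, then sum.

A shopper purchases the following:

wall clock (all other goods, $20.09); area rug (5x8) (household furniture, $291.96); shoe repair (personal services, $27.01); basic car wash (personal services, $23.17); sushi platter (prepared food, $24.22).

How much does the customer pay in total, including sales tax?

Wall clock $20.09: all other goods → 8% → $1.61
Area rug (5x8) $291.96: household furniture → 6.25% + 4% surcharge = 10.25% → $29.93
Shoe repair $27.01: personal services → 0% → $0.00
Basic car wash $23.17: personal services → 0% → $0.00
Sushi platter $24.22: prepared food → 7% → $1.70
Subtotal = $386.45; tax = $33.24; total due = $419.69

$419.69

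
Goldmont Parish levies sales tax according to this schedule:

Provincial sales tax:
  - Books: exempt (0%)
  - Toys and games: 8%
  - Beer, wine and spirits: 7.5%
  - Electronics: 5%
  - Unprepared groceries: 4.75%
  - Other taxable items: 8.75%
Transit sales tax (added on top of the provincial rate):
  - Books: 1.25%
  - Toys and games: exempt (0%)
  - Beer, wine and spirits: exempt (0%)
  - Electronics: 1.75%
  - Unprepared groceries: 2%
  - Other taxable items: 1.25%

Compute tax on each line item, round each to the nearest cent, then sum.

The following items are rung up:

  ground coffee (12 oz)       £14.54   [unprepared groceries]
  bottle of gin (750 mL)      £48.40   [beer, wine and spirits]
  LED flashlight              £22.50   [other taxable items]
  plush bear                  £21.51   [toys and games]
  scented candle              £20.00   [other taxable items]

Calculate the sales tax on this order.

Ground coffee (12 oz) £14.54: unprepared groceries → 4.75% + 2% transit = 6.75% → £0.98
Bottle of gin (750 mL) £48.40: beer, wine and spirits → 7.5% + 0% transit = 7.5% → £3.63
LED flashlight £22.50: other taxable items → 8.75% + 1.25% transit = 10% → £2.25
Plush bear £21.51: toys and games → 8% + 0% transit = 8% → £1.72
Scented candle £20.00: other taxable items → 8.75% + 1.25% transit = 10% → £2.00
Total tax = £0.98 + £3.63 + £2.25 + £1.72 + £2.00 = £10.58

£10.58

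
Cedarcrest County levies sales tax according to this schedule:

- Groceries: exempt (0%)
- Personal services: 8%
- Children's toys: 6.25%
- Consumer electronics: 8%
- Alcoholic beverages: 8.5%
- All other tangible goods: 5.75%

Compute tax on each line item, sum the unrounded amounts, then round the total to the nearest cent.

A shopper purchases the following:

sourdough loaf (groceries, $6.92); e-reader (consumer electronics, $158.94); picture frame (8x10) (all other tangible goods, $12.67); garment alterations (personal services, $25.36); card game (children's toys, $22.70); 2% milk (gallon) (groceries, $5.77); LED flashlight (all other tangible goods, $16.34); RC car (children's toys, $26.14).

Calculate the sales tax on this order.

$19.46

Sourdough loaf $6.92: groceries → 0% → $0.00
E-reader $158.94: consumer electronics → 8% → $12.7152
Picture frame (8x10) $12.67: all other tangible goods → 5.75% → $0.728525
Garment alterations $25.36: personal services → 8% → $2.0288
Card game $22.70: children's toys → 6.25% → $1.41875
2% milk (gallon) $5.77: groceries → 0% → $0.00
LED flashlight $16.34: all other tangible goods → 5.75% → $0.93955
RC car $26.14: children's toys → 6.25% → $1.63375
Unrounded tax sum = $19.464575 → $19.46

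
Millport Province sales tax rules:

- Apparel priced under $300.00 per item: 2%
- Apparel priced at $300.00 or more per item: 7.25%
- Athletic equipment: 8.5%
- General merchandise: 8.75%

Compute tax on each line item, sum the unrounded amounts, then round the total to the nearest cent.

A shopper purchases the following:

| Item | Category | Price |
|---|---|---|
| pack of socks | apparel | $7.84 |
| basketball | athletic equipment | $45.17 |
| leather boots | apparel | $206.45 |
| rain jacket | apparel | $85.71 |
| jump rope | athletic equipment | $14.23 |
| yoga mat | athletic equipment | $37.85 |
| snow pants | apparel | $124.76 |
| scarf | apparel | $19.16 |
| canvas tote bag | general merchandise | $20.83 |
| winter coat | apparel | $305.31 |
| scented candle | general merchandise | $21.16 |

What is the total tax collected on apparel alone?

$31.01

Pack of socks $7.84: apparel, under $300.00 → 2% → $0.1568
Leather boots $206.45: apparel, under $300.00 → 2% → $4.129
Rain jacket $85.71: apparel, under $300.00 → 2% → $1.7142
Snow pants $124.76: apparel, under $300.00 → 2% → $2.4952
Scarf $19.16: apparel, under $300.00 → 2% → $0.3832
Winter coat $305.31: apparel, $300.00 or more → 7.25% → $22.134975
Tax on apparel: unrounded sum = $31.013375 → $31.01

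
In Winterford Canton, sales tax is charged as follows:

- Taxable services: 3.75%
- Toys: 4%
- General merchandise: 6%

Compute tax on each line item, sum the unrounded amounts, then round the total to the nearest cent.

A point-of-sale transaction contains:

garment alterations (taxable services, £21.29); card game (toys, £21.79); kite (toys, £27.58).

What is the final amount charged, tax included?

Garment alterations £21.29: taxable services → 3.75% → £0.798375
Card game £21.79: toys → 4% → £0.8716
Kite £27.58: toys → 4% → £1.1032
Subtotal = £70.66; unrounded tax = £2.773175 → £2.77; total due = £73.43

£73.43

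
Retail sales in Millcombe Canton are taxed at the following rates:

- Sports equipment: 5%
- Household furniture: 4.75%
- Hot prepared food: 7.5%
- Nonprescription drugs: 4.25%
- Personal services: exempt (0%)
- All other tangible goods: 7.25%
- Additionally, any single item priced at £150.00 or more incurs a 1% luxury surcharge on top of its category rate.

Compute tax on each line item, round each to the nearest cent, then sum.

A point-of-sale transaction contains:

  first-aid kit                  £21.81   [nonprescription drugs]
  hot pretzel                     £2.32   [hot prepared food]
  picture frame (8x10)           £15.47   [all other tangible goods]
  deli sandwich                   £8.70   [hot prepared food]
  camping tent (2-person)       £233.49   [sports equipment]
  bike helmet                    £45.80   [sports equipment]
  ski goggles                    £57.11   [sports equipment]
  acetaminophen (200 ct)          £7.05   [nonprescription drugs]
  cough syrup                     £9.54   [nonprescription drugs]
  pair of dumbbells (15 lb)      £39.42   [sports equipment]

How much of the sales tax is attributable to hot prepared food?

Hot pretzel £2.32: hot prepared food → 7.5% → £0.17
Deli sandwich £8.70: hot prepared food → 7.5% → £0.65
Tax on hot prepared food = £0.17 + £0.65 = £0.82

£0.82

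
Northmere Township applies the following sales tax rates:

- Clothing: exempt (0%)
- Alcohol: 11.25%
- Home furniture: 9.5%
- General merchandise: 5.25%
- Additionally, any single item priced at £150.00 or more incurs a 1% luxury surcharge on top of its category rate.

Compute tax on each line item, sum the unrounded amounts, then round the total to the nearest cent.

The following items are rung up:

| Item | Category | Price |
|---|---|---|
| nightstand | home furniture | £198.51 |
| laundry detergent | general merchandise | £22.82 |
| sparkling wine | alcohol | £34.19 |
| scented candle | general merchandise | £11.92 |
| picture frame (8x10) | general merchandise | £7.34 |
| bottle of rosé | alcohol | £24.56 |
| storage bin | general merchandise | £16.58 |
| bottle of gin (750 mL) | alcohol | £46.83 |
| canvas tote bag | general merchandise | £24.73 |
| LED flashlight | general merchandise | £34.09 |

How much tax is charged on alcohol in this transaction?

Sparkling wine £34.19: alcohol → 11.25% → £3.846375
Bottle of rosé £24.56: alcohol → 11.25% → £2.763
Bottle of gin (750 mL) £46.83: alcohol → 11.25% → £5.268375
Tax on alcohol: unrounded sum = £11.87775 → £11.88

£11.88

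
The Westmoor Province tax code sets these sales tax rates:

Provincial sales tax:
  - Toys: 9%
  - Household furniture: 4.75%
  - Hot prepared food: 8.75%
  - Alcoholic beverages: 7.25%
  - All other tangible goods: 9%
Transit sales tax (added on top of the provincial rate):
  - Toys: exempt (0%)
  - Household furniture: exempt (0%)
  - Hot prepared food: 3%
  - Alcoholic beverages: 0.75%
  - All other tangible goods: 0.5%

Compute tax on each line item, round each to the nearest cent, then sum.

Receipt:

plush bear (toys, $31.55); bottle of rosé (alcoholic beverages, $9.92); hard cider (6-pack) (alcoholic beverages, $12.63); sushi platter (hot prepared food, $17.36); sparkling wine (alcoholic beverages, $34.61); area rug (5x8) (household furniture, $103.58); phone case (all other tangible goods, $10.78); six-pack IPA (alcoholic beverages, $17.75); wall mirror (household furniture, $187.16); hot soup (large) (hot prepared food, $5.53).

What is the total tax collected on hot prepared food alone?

$2.69

Sushi platter $17.36: hot prepared food → 8.75% + 3% transit = 11.75% → $2.04
Hot soup (large) $5.53: hot prepared food → 8.75% + 3% transit = 11.75% → $0.65
Tax on hot prepared food = $2.04 + $0.65 = $2.69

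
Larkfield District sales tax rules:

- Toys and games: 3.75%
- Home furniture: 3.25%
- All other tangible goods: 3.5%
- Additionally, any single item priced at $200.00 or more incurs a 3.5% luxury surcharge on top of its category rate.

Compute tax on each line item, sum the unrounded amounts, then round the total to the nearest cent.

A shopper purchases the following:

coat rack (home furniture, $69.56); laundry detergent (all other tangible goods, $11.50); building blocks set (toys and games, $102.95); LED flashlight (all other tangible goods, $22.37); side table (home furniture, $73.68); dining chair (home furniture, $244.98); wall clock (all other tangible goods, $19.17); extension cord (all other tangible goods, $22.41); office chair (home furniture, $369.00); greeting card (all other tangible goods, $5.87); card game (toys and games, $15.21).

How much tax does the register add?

Coat rack $69.56: home furniture → 3.25% → $2.2607
Laundry detergent $11.50: all other tangible goods → 3.5% → $0.4025
Building blocks set $102.95: toys and games → 3.75% → $3.860625
LED flashlight $22.37: all other tangible goods → 3.5% → $0.78295
Side table $73.68: home furniture → 3.25% → $2.3946
Dining chair $244.98: home furniture → 3.25% + 3.5% surcharge = 6.75% → $16.53615
Wall clock $19.17: all other tangible goods → 3.5% → $0.67095
Extension cord $22.41: all other tangible goods → 3.5% → $0.78435
Office chair $369.00: home furniture → 3.25% + 3.5% surcharge = 6.75% → $24.9075
Greeting card $5.87: all other tangible goods → 3.5% → $0.20545
Card game $15.21: toys and games → 3.75% → $0.570375
Unrounded tax sum = $53.37615 → $53.38

$53.38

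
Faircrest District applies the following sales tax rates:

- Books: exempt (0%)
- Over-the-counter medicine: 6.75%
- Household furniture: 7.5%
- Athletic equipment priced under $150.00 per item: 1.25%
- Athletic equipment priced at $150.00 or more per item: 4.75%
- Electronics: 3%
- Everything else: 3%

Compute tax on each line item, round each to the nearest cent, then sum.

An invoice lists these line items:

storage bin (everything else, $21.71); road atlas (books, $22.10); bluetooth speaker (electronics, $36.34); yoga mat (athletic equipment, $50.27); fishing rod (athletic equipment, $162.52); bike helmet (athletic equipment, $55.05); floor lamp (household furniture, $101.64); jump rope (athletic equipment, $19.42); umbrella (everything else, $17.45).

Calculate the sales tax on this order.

$19.16

Storage bin $21.71: everything else → 3% → $0.65
Road atlas $22.10: books → 0% → $0.00
Bluetooth speaker $36.34: electronics → 3% → $1.09
Yoga mat $50.27: athletic equipment, under $150.00 → 1.25% → $0.63
Fishing rod $162.52: athletic equipment, $150.00 or more → 4.75% → $7.72
Bike helmet $55.05: athletic equipment, under $150.00 → 1.25% → $0.69
Floor lamp $101.64: household furniture → 7.5% → $7.62
Jump rope $19.42: athletic equipment, under $150.00 → 1.25% → $0.24
Umbrella $17.45: everything else → 3% → $0.52
Total tax = $0.65 + $1.09 + $0.63 + $7.72 + $0.69 + $7.62 + $0.24 + $0.52 = $19.16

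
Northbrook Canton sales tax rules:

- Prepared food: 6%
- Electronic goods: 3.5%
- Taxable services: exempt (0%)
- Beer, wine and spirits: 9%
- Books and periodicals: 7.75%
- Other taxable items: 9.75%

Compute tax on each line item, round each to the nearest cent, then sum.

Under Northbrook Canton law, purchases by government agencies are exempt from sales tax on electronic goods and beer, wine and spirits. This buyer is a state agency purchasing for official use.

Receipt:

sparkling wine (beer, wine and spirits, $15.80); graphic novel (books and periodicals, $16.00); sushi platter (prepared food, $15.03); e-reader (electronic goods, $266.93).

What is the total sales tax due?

Sparkling wine $15.80: beer, wine and spirits, buyer-exempt → 0% → $0.00
Graphic novel $16.00: books and periodicals → 7.75% → $1.24
Sushi platter $15.03: prepared food → 6% → $0.90
E-reader $266.93: electronic goods, buyer-exempt → 0% → $0.00
Total tax = $1.24 + $0.90 = $2.14

$2.14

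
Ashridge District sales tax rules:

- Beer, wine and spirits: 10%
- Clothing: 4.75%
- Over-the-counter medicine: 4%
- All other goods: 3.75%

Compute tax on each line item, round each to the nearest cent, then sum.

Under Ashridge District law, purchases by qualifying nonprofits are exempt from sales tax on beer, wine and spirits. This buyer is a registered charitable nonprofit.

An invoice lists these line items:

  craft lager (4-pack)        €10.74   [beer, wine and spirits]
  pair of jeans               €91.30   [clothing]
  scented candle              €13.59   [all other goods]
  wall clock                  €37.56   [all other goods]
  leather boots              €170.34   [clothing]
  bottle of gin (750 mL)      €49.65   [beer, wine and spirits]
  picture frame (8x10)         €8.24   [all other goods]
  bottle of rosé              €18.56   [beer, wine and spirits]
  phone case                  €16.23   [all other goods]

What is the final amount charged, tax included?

€431.48

Craft lager (4-pack) €10.74: beer, wine and spirits, buyer-exempt → 0% → €0.00
Pair of jeans €91.30: clothing → 4.75% → €4.34
Scented candle €13.59: all other goods → 3.75% → €0.51
Wall clock €37.56: all other goods → 3.75% → €1.41
Leather boots €170.34: clothing → 4.75% → €8.09
Bottle of gin (750 mL) €49.65: beer, wine and spirits, buyer-exempt → 0% → €0.00
Picture frame (8x10) €8.24: all other goods → 3.75% → €0.31
Bottle of rosé €18.56: beer, wine and spirits, buyer-exempt → 0% → €0.00
Phone case €16.23: all other goods → 3.75% → €0.61
Subtotal = €416.21; tax = €15.27; total due = €431.48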